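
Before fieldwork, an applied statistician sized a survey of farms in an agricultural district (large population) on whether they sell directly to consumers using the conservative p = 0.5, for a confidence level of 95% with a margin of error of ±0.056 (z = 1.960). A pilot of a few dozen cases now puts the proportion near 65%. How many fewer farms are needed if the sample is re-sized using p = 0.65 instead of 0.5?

28

Conservative (p = 0.5): n = 1.960² × 0.25 / 0.056² ≈ 306.25 → 307.
Using p = 0.65: p(1−p) = 0.2275, so n = 1.960² × 0.2275 / 0.056² ≈ 278.69 → 279.
Reduction: 307 − 279 = 28.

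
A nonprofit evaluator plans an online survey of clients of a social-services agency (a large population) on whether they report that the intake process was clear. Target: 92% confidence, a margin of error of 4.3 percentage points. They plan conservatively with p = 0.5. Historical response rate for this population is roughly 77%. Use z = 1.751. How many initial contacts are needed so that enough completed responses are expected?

Completed interviews needed: n₀ = 1.751² × 0.2500 / 0.043² ≈ 414.55 → 415.
At a 77% response rate, contacts needed = 415 / 0.77 ≈ 538.96 → 539.

539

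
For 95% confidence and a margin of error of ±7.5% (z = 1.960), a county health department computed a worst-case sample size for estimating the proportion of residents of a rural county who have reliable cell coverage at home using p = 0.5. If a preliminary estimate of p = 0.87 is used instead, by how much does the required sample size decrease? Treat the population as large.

Conservative (p = 0.5): n = 1.960² × 0.25 / 0.075² ≈ 170.74 → 171.
Using p = 0.87: p(1−p) = 0.1131, so n = 1.960² × 0.1131 / 0.075² ≈ 77.24 → 78.
Reduction: 171 − 78 = 93.

93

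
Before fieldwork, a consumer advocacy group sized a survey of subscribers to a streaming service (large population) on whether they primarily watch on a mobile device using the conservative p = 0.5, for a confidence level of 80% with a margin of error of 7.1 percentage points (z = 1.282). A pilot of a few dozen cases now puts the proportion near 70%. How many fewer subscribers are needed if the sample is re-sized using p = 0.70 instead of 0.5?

13

Conservative (p = 0.5): n = 1.282² × 0.25 / 0.071² ≈ 81.51 → 82.
Using p = 0.70: p(1−p) = 0.2100, so n = 1.282² × 0.2100 / 0.071² ≈ 68.47 → 69.
Reduction: 82 − 69 = 13.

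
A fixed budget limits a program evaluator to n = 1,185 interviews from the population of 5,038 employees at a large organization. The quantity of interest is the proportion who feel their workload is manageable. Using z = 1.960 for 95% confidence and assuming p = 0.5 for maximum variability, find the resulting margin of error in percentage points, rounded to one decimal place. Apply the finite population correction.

Finite-population factor: (N−n)/(N−1) = (5038−1185)/(5038−1) = 0.7649.
SE(p̂) = √[p(1−p)/n · (N−n)/(N−1)] = √[0.2500/1185 × 0.7649] = 0.01270.
E = z × SE = 1.960 × 0.01270 = 0.02490 ≈ 2.5 percentage points.

2.5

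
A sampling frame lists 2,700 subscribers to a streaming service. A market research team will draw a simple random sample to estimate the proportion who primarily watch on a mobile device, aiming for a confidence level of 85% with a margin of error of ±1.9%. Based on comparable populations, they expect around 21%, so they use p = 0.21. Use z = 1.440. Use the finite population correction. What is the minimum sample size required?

705

Unadjusted: n₀ = 1.440² × 0.21 × 0.79 / 0.019² ≈ 952.94, so n₀ = 953.
Finite population correction with N = 2,700: n = n₀ / (1 + (n₀−1)/N) = 953 / (1 + 952/2700) = 953 / 1.3526 ≈ 704.57.
Rounding up, n = 705.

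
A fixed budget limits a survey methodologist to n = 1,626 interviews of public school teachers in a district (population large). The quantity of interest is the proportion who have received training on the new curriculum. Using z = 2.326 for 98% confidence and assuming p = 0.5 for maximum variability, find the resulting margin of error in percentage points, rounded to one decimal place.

SE(p̂) = √[p(1−p)/n] = √[0.2500/1626] = 0.01240.
E = z × SE = 2.326 × 0.01240 = 0.02884, or 2.9 percentage points.

2.9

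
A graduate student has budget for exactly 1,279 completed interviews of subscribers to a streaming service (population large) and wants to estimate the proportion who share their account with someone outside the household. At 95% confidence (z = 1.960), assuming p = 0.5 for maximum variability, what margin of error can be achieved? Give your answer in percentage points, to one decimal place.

SE(p̂) = √[p(1−p)/n] = √[0.2500/1279] = 0.01398.
E = z × SE = 1.960 × 0.01398 = 0.02740, or 2.7 percentage points.

2.7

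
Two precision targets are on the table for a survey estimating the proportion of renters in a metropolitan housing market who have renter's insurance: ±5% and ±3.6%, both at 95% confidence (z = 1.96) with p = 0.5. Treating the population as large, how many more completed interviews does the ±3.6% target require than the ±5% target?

At ±5%: n = 1.96² × 0.2500 / 0.050² ≈ 384.16 → 385.
At ±3.6%: n = 1.96² × 0.2500 / 0.036² ≈ 741.05 → 742.
Additional respondents: 742 − 385 = 357.

357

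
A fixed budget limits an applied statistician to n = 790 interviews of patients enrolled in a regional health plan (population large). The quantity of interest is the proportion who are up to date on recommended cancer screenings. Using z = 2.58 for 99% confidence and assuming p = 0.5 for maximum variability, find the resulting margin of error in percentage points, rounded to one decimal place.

4.6

SE(p̂) = √[p(1−p)/n] = √[0.2500/790] = 0.01779.
E = z × SE = 2.58 × 0.01779 = 0.04590, or 4.6 percentage points.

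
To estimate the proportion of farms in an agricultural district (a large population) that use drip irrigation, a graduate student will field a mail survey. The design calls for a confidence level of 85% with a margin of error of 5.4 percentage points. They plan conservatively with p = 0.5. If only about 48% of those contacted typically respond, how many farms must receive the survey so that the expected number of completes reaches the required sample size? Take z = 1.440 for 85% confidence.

Completed interviews needed: n₀ = 1.440² × 0.2500 / 0.054² ≈ 177.78 → 178.
At a 48% response rate, contacts needed = 178 / 0.48 ≈ 370.83 → 371.

371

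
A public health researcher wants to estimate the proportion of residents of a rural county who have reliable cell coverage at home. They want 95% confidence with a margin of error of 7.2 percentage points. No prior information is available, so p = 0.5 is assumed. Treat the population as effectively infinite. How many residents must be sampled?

For 95% confidence, z = 1.96.
With p = 0.5, p(1−p) = 0.25.
n = z²·p(1−p)/E² = 1.96² × 0.2500 / 0.072² = 3.8416 × 0.2500 / 0.005184 ≈ 185.26.
Rounding up gives n = 186.

186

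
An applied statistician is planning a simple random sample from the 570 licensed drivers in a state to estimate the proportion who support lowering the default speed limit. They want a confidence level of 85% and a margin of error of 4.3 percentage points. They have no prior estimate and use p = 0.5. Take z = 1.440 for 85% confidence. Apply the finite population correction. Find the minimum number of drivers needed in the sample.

Unadjusted: n₀ = 1.440² × 0.50 × 0.50 / 0.043² ≈ 280.37, so n₀ = 281.
Finite population correction with N = 570: n = n₀ / (1 + (n₀−1)/N) = 281 / (1 + 280/570) = 281 / 1.4912 ≈ 188.44.
Rounding up, n = 189.

189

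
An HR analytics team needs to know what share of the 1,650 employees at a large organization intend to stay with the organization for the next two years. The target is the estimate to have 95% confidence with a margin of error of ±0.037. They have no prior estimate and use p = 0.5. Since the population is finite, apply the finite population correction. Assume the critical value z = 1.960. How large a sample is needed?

Unadjusted: n₀ = 1.960² × 0.50 × 0.50 / 0.037² ≈ 701.53, so n₀ = 702.
Finite population correction with N = 1,650: n = n₀ / (1 + (n₀−1)/N) = 702 / (1 + 701/1650) = 702 / 1.4248 ≈ 492.68.
Rounding up, n = 493.

493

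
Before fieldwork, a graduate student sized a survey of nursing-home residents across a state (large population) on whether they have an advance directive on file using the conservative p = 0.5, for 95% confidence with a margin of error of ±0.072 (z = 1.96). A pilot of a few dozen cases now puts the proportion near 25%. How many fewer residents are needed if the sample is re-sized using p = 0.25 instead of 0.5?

47

Conservative (p = 0.5): n = 1.96² × 0.25 / 0.072² ≈ 185.26 → 186.
Using p = 0.25: p(1−p) = 0.1875, so n = 1.96² × 0.1875 / 0.072² ≈ 138.95 → 139.
Reduction: 186 − 139 = 47.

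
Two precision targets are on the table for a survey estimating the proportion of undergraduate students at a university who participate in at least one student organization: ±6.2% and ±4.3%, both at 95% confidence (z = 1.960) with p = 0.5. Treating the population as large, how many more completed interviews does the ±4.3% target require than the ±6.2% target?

270

At ±6.2%: n = 1.960² × 0.2500 / 0.062² ≈ 249.84 → 250.
At ±4.3%: n = 1.960² × 0.2500 / 0.043² ≈ 519.42 → 520.
Additional respondents: 520 − 250 = 270.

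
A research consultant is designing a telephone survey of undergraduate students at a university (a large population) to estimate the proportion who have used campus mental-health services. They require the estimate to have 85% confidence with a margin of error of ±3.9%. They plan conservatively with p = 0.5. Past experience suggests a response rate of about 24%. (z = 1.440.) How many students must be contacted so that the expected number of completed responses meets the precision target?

Completed interviews needed: n₀ = 1.440² × 0.2500 / 0.039² ≈ 340.83 → 341.
At a 24% response rate, contacts needed = 341 / 0.24 ≈ 1420.83 → 1421.

1421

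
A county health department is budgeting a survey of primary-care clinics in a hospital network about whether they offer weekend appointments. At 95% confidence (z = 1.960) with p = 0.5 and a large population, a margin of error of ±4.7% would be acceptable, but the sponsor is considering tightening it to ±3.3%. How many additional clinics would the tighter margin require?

At ±4.7%: n = 1.960² × 0.2500 / 0.047² ≈ 434.77 → 435.
At ±3.3%: n = 1.960² × 0.2500 / 0.033² ≈ 881.91 → 882.
Additional respondents: 882 − 435 = 447.

447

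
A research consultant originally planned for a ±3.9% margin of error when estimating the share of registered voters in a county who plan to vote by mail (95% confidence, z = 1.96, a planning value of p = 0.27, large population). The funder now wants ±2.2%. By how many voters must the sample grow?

1067

At ±3.9%: n = 1.96² × 0.1971 / 0.039² ≈ 497.82 → 498.
At ±2.2%: n = 1.96² × 0.1971 / 0.022² ≈ 1564.42 → 1565.
Additional respondents: 1565 − 498 = 1067.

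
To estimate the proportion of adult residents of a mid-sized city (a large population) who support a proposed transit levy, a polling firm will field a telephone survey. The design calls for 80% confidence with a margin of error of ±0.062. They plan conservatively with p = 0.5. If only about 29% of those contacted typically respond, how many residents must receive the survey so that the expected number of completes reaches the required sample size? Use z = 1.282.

Completed interviews needed: n₀ = 1.282² × 0.2500 / 0.062² ≈ 106.89 → 107.
At a 29% response rate, contacts needed = 107 / 0.29 ≈ 368.97 → 369.

369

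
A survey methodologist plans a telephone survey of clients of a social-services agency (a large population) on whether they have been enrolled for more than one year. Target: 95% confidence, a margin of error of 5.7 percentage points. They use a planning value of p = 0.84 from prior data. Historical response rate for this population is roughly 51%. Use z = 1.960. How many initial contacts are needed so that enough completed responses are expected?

312

Completed interviews needed: n₀ = 1.960² × 0.1344 / 0.057² ≈ 158.91 → 159.
At a 51% response rate, contacts needed = 159 / 0.51 ≈ 311.76 → 312.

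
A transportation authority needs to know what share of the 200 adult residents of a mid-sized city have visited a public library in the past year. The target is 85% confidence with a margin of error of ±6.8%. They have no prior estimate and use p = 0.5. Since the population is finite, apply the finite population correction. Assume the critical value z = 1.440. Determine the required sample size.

73

Unadjusted: n₀ = 1.440² × 0.50 × 0.50 / 0.068² ≈ 112.11, so n₀ = 113.
Finite population correction with N = 200: n = n₀ / (1 + (n₀−1)/N) = 113 / (1 + 112/200) = 113 / 1.5600 ≈ 72.44.
Rounding up, n = 73.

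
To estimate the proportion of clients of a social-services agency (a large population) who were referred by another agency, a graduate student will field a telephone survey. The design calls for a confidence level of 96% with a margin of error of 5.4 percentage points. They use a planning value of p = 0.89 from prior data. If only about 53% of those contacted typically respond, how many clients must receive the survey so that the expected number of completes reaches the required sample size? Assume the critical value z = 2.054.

Completed interviews needed: n₀ = 2.054² × 0.0979 / 0.054² ≈ 141.64 → 142.
At a 53% response rate, contacts needed = 142 / 0.53 ≈ 267.92 → 268.

268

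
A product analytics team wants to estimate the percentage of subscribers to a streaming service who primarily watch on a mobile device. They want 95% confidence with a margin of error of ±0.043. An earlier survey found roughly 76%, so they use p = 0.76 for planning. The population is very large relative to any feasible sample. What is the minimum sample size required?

379

For 95% confidence, z = 1.96.
With p = 0.76, p(1−p) = 0.1824.
n = z²·p(1−p)/E² = 1.96² × 0.1824 / 0.043² = 3.8416 × 0.1824 / 0.001849 ≈ 378.97.
Rounding up gives n = 379.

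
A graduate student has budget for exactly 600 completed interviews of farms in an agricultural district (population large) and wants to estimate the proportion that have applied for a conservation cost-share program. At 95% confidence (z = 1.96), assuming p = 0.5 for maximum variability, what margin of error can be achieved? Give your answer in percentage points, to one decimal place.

4.0

SE(p̂) = √[p(1−p)/n] = √[0.2500/600] = 0.02041.
E = z × SE = 1.96 × 0.02041 = 0.04001, or 4.0 percentage points.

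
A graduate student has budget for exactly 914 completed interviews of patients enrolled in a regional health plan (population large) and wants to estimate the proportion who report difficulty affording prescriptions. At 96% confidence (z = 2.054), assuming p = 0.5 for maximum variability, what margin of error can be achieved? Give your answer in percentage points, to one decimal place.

3.4

SE(p̂) = √[p(1−p)/n] = √[0.2500/914] = 0.01654.
E = z × SE = 2.054 × 0.01654 = 0.03397, or 3.4 percentage points.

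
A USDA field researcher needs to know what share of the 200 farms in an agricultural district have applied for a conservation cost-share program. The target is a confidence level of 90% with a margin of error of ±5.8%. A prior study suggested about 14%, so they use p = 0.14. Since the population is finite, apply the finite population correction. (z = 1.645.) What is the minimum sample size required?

Unadjusted: n₀ = 1.645² × 0.14 × 0.86 / 0.058² ≈ 96.85, so n₀ = 97.
Finite population correction with N = 200: n = n₀ / (1 + (n₀−1)/N) = 97 / (1 + 96/200) = 97 / 1.4800 ≈ 65.54.
Rounding up, n = 66.

66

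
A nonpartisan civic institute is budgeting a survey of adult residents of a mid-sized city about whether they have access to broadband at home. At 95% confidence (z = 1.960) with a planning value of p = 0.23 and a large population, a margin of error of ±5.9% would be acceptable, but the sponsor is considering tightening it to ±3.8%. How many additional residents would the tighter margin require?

At ±5.9%: n = 1.960² × 0.1771 / 0.059² ≈ 195.45 → 196.
At ±3.8%: n = 1.960² × 0.1771 / 0.038² ≈ 471.15 → 472.
Additional respondents: 472 − 196 = 276.

276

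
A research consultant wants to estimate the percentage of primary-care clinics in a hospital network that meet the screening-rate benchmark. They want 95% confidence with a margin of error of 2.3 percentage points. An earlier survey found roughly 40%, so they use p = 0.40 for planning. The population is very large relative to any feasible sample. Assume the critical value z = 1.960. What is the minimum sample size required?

1743

With p = 0.40, p(1−p) = 0.2400.
n = z²·p(1−p)/E² = 1.960² × 0.2400 / 0.023² = 3.8416 × 0.2400 / 0.000529 ≈ 1742.88.
Rounding up gives n = 1743.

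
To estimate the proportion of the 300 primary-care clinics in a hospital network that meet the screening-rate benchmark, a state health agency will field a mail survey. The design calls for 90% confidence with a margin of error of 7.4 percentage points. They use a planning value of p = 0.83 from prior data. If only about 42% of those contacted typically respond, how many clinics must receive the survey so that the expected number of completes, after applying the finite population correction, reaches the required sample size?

For 90% confidence, z = 1.645.
Completed interviews needed (unadjusted): n₀ = 1.645² × 0.1411 / 0.074² ≈ 69.73 → 70.
FPC for N = 300: n = 70 / (1 + 69/300) = 70 / 1.2300 ≈ 56.91 → 57.
At a 42% response rate, contacts needed = 57 / 0.42 ≈ 135.71 → 136.

136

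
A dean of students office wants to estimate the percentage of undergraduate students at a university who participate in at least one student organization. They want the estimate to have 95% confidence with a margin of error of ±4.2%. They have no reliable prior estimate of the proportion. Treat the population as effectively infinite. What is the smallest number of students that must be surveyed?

For 95% confidence, z = 1.960.
With no prior estimate, use p = 0.5, giving p(1−p) = 0.25.
n = z²·p(1−p)/E² = 1.960² × 0.2500 / 0.042² = 3.8416 × 0.2500 / 0.001764 ≈ 544.44.
Rounding up gives n = 545.

545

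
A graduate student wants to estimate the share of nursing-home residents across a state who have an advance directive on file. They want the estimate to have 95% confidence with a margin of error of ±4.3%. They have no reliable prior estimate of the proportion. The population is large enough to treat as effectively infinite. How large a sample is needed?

For 95% confidence, z = 1.960.
With no prior estimate, use p = 0.5, giving p(1−p) = 0.25.
n = z²·p(1−p)/E² = 1.960² × 0.2500 / 0.043² = 3.8416 × 0.2500 / 0.001849 ≈ 519.42.
Rounding up gives n = 520.

520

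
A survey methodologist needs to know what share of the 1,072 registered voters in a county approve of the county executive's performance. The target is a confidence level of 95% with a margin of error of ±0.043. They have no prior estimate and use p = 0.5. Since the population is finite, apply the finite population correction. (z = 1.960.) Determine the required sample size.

Unadjusted: n₀ = 1.960² × 0.50 × 0.50 / 0.043² ≈ 519.42, so n₀ = 520.
Finite population correction with N = 1,072: n = n₀ / (1 + (n₀−1)/N) = 520 / (1 + 519/1072) = 520 / 1.4841 ≈ 350.37.
Rounding up, n = 351.

351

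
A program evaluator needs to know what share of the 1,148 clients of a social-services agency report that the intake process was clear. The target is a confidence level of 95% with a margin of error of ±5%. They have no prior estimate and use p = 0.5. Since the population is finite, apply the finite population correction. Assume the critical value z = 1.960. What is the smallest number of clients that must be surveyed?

289

Unadjusted: n₀ = 1.960² × 0.50 × 0.50 / 0.050² ≈ 384.16, so n₀ = 385.
Finite population correction with N = 1,148: n = n₀ / (1 + (n₀−1)/N) = 385 / (1 + 384/1148) = 385 / 1.3345 ≈ 288.50.
Rounding up, n = 289.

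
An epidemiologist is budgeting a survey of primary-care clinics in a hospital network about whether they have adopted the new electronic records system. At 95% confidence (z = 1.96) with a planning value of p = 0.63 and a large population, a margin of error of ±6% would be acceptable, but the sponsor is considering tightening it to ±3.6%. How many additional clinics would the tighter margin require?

At ±6%: n = 1.96² × 0.2331 / 0.060² ≈ 248.74 → 249.
At ±3.6%: n = 1.96² × 0.2331 / 0.036² ≈ 690.95 → 691.
Additional respondents: 691 − 249 = 442.

442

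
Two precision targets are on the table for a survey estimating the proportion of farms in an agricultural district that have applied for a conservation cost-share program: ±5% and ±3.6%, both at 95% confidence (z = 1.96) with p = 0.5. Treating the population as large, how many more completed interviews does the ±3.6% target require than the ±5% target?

At ±5%: n = 1.96² × 0.2500 / 0.050² ≈ 384.16 → 385.
At ±3.6%: n = 1.96² × 0.2500 / 0.036² ≈ 741.05 → 742.
Additional respondents: 742 − 385 = 357.

357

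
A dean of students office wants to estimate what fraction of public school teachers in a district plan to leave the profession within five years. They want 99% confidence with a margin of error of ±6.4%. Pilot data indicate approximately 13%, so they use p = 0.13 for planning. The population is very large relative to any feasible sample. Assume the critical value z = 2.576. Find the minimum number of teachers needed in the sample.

184

With p = 0.13, p(1−p) = 0.1131.
n = z²·p(1−p)/E² = 2.576² × 0.1131 / 0.064² = 6.6358 × 0.1131 / 0.004096 ≈ 183.23.
Rounding up gives n = 184.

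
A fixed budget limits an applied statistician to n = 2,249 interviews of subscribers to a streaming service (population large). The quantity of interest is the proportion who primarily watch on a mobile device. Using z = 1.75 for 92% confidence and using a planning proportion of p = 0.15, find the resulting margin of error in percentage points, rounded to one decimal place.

SE(p̂) = √[p(1−p)/n] = √[0.1275/2249] = 0.00753.
E = z × SE = 1.75 × 0.00753 = 0.01318, or 1.3 percentage points.

1.3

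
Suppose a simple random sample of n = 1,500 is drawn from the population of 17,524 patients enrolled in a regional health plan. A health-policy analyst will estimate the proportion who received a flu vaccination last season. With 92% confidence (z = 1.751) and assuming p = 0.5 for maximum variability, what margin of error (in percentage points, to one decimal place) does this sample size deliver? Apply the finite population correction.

2.2

Finite-population factor: (N−n)/(N−1) = (17524−1500)/(17524−1) = 0.9145.
SE(p̂) = √[p(1−p)/n · (N−n)/(N−1)] = √[0.2500/1500 × 0.9145] = 0.01235.
E = z × SE = 1.751 × 0.01235 = 0.02162 ≈ 2.2 percentage points.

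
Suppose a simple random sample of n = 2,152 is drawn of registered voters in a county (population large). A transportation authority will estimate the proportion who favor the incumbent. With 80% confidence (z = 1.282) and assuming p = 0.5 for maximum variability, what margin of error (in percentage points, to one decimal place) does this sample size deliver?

SE(p̂) = √[p(1−p)/n] = √[0.2500/2152] = 0.01078.
E = z × SE = 1.282 × 0.01078 = 0.01382, or 1.4 percentage points.

1.4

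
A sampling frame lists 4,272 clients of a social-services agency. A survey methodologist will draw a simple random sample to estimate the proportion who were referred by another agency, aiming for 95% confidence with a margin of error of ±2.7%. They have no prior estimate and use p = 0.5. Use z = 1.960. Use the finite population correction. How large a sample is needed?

Unadjusted: n₀ = 1.960² × 0.50 × 0.50 / 0.027² ≈ 1317.42, so n₀ = 1318.
Finite population correction with N = 4,272: n = n₀ / (1 + (n₀−1)/N) = 1318 / (1 + 1317/4272) = 1318 / 1.3083 ≈ 1007.42.
Rounding up, n = 1008.

1008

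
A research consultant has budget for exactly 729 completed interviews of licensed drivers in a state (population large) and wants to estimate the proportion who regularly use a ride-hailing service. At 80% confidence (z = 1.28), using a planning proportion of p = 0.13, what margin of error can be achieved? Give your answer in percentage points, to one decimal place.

SE(p̂) = √[p(1−p)/n] = √[0.1131/729] = 0.01246.
E = z × SE = 1.28 × 0.01246 = 0.01594, or 1.6 percentage points.

1.6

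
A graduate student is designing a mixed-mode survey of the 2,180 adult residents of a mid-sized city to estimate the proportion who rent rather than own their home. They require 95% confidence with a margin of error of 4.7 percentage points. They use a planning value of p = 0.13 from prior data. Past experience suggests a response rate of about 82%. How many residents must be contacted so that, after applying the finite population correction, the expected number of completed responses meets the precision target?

221

For 95% confidence, z = 1.960.
Completed interviews needed (unadjusted): n₀ = 1.960² × 0.1131 / 0.047² ≈ 196.69 → 197.
FPC for N = 2,180: n = 197 / (1 + 196/2180) = 197 / 1.0899 ≈ 180.75 → 181.
At an 82% response rate, contacts needed = 181 / 0.82 ≈ 220.73 → 221.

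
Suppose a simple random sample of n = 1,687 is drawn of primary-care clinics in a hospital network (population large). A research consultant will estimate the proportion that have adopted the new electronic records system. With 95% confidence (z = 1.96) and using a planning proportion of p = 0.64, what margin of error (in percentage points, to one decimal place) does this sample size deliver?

SE(p̂) = √[p(1−p)/n] = √[0.2304/1687] = 0.01169.
E = z × SE = 1.96 × 0.01169 = 0.02291, or 2.3 percentage points.

2.3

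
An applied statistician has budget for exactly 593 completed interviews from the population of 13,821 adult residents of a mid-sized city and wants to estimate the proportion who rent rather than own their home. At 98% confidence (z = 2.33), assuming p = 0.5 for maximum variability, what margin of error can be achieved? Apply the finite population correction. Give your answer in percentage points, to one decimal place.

Finite-population factor: (N−n)/(N−1) = (13821−593)/(13821−1) = 0.9572.
SE(p̂) = √[p(1−p)/n · (N−n)/(N−1)] = √[0.2500/593 × 0.9572] = 0.02009.
E = z × SE = 2.33 × 0.02009 = 0.04680 ≈ 4.7 percentage points.

4.7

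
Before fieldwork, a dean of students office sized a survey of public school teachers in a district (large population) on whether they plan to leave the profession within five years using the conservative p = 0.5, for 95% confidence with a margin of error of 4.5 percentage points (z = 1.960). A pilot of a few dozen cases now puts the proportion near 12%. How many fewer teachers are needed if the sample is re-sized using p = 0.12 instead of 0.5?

274

Conservative (p = 0.5): n = 1.960² × 0.25 / 0.045² ≈ 474.27 → 475.
Using p = 0.12: p(1−p) = 0.1056, so n = 1.960² × 0.1056 / 0.045² ≈ 200.33 → 201.
Reduction: 475 − 201 = 274.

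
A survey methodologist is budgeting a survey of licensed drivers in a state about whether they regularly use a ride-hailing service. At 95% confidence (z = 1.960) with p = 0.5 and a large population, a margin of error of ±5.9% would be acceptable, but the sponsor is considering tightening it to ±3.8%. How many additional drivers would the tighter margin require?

At ±5.9%: n = 1.960² × 0.2500 / 0.059² ≈ 275.90 → 276.
At ±3.8%: n = 1.960² × 0.2500 / 0.038² ≈ 665.10 → 666.
Additional respondents: 666 − 276 = 390.

390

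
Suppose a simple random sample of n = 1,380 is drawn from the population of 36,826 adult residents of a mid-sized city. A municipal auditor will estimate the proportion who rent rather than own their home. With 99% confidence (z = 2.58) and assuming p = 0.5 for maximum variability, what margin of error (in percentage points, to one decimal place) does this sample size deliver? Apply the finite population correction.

3.4

Finite-population factor: (N−n)/(N−1) = (36826−1380)/(36826−1) = 0.9626.
SE(p̂) = √[p(1−p)/n · (N−n)/(N−1)] = √[0.2500/1380 × 0.9626] = 0.01321.
E = z × SE = 2.58 × 0.01321 = 0.03407 ≈ 3.4 percentage points.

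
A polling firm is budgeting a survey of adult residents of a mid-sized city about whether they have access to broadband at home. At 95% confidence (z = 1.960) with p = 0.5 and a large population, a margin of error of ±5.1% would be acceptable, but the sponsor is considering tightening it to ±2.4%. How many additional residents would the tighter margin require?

1298

At ±5.1%: n = 1.960² × 0.2500 / 0.051² ≈ 369.24 → 370.
At ±2.4%: n = 1.960² × 0.2500 / 0.024² ≈ 1667.36 → 1668.
Additional respondents: 1668 − 370 = 1298.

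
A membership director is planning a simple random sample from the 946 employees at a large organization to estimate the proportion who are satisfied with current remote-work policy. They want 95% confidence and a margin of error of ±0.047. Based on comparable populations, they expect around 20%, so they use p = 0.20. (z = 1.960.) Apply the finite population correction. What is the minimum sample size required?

216

Unadjusted: n₀ = 1.960² × 0.20 × 0.80 / 0.047² ≈ 278.25, so n₀ = 279.
Finite population correction with N = 946: n = n₀ / (1 + (n₀−1)/N) = 279 / (1 + 278/946) = 279 / 1.2939 ≈ 215.63.
Rounding up, n = 216.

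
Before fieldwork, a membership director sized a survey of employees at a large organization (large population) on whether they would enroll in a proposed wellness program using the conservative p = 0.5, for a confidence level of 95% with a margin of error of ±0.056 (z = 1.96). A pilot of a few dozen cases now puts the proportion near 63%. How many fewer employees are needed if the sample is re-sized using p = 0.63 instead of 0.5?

21

Conservative (p = 0.5): n = 1.96² × 0.25 / 0.056² ≈ 306.25 → 307.
Using p = 0.63: p(1−p) = 0.2331, so n = 1.96² × 0.2331 / 0.056² ≈ 285.55 → 286.
Reduction: 307 − 286 = 21.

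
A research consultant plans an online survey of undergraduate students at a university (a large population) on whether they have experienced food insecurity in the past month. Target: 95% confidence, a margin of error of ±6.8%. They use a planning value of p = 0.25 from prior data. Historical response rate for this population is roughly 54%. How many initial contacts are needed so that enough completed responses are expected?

For 95% confidence, z = 1.960.
Completed interviews needed: n₀ = 1.960² × 0.1875 / 0.068² ≈ 155.77 → 156.
At a 54% response rate, contacts needed = 156 / 0.54 ≈ 288.89 → 289.

289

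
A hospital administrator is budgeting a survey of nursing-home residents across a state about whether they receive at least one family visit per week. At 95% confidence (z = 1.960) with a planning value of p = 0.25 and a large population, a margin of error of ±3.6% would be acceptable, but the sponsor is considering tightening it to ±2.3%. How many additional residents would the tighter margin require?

806

At ±3.6%: n = 1.960² × 0.1875 / 0.036² ≈ 555.79 → 556.
At ±2.3%: n = 1.960² × 0.1875 / 0.023² ≈ 1361.63 → 1362.
Additional respondents: 1362 − 556 = 806.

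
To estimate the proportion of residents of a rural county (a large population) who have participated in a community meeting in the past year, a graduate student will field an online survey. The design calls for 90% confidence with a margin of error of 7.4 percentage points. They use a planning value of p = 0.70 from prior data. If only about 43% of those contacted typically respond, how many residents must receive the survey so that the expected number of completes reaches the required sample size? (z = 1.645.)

Completed interviews needed: n₀ = 1.645² × 0.2100 / 0.074² ≈ 103.77 → 104.
At a 43% response rate, contacts needed = 104 / 0.43 ≈ 241.86 → 242.

242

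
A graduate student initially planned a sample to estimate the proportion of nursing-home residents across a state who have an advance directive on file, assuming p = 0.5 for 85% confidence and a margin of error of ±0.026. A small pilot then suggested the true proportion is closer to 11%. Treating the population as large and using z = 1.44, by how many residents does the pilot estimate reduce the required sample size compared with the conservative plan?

Conservative (p = 0.5): n = 1.44² × 0.25 / 0.026² ≈ 766.86 → 767.
Using p = 0.11: p(1−p) = 0.0979, so n = 1.44² × 0.0979 / 0.026² ≈ 300.30 → 301.
Reduction: 767 − 301 = 466.

466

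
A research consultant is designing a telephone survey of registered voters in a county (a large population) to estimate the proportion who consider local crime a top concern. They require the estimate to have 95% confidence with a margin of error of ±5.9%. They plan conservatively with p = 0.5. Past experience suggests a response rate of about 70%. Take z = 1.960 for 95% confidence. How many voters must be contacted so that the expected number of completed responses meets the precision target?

395

Completed interviews needed: n₀ = 1.960² × 0.2500 / 0.059² ≈ 275.90 → 276.
At a 70% response rate, contacts needed = 276 / 0.70 ≈ 394.29 → 395.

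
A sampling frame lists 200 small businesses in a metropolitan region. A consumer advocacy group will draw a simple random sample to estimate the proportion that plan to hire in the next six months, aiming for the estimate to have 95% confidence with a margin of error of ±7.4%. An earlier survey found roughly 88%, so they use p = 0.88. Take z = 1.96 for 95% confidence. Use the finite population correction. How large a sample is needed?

Unadjusted: n₀ = 1.96² × 0.88 × 0.12 / 0.074² ≈ 74.08, so n₀ = 75.
Finite population correction with N = 200: n = n₀ / (1 + (n₀−1)/N) = 75 / (1 + 74/200) = 75 / 1.3700 ≈ 54.74.
Rounding up, n = 55.

55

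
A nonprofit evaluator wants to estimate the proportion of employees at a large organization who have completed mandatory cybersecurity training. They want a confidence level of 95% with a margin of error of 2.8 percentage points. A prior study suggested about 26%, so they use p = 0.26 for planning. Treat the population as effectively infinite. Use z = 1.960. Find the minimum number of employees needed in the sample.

943

With p = 0.26, p(1−p) = 0.1924.
n = z²·p(1−p)/E² = 1.960² × 0.1924 / 0.028² = 3.8416 × 0.1924 / 0.000784 ≈ 942.76.
Rounding up gives n = 943.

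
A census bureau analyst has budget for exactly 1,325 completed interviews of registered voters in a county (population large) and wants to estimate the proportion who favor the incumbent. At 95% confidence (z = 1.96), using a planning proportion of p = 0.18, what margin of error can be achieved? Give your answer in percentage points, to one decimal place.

SE(p̂) = √[p(1−p)/n] = √[0.1476/1325] = 0.01055.
E = z × SE = 1.96 × 0.01055 = 0.02069, or 2.1 percentage points.

2.1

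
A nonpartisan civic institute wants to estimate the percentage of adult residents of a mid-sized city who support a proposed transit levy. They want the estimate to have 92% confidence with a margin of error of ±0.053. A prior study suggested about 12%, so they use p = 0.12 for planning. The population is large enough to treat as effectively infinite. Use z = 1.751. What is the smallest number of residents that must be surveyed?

With p = 0.12, p(1−p) = 0.1056.
n = z²·p(1−p)/E² = 1.751² × 0.1056 / 0.053² = 3.0660 × 0.1056 / 0.002809 ≈ 115.26.
Rounding up gives n = 116.

116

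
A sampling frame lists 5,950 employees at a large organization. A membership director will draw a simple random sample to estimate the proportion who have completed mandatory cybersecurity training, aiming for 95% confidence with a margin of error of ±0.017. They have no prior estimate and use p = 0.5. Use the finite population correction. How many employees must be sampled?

For 95% confidence, z = 1.96.
Unadjusted: n₀ = 1.96² × 0.50 × 0.50 / 0.017² ≈ 3323.18, so n₀ = 3324.
Finite population correction with N = 5,950: n = n₀ / (1 + (n₀−1)/N) = 3324 / (1 + 3323/5950) = 3324 / 1.5585 ≈ 2132.84.
Rounding up, n = 2133.

2133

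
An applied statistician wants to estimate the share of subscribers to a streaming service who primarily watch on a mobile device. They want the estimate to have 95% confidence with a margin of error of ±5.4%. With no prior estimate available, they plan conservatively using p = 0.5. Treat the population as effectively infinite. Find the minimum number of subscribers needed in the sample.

330

For 95% confidence, z = 1.960.
With p = 0.5, p(1−p) = 0.25.
n = z²·p(1−p)/E² = 1.960² × 0.2500 / 0.054² = 3.8416 × 0.2500 / 0.002916 ≈ 329.36.
Rounding up gives n = 330.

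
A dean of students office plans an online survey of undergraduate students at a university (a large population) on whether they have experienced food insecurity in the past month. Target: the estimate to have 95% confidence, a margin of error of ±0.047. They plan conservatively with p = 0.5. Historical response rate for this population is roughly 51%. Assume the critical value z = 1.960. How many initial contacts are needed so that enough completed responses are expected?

853

Completed interviews needed: n₀ = 1.960² × 0.2500 / 0.047² ≈ 434.77 → 435.
At a 51% response rate, contacts needed = 435 / 0.51 ≈ 852.94 → 853.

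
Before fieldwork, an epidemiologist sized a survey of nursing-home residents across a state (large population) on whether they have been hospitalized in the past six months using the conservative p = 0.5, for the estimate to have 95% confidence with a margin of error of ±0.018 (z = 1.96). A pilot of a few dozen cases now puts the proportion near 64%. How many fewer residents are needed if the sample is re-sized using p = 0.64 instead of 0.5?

233

Conservative (p = 0.5): n = 1.96² × 0.25 / 0.018² ≈ 2964.20 → 2965.
Using p = 0.64: p(1−p) = 0.2304, so n = 1.96² × 0.2304 / 0.018² ≈ 2731.80 → 2732.
Reduction: 2965 − 2732 = 233.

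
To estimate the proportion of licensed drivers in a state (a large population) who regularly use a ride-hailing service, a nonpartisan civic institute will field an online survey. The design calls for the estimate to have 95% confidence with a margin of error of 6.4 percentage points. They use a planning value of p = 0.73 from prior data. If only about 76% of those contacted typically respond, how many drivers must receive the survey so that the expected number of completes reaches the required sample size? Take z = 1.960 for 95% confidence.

244

Completed interviews needed: n₀ = 1.960² × 0.1971 / 0.064² ≈ 184.86 → 185.
At a 76% response rate, contacts needed = 185 / 0.76 ≈ 243.42 → 244.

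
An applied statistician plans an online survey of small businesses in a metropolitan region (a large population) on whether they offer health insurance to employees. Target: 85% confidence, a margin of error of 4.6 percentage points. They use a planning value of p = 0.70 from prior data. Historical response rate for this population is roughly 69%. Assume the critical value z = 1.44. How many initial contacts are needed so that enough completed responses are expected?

299

Completed interviews needed: n₀ = 1.44² × 0.2100 / 0.046² ≈ 205.79 → 206.
At a 69% response rate, contacts needed = 206 / 0.69 ≈ 298.55 → 299.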